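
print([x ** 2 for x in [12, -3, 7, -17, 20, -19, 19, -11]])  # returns [144, 9, 49, 289, 400, 361, 361, 121]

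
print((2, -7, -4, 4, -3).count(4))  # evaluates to 1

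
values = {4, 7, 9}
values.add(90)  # {4, 7, 9, 90}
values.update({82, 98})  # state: {4, 7, 9, 82, 90, 98}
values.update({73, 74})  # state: {4, 7, 9, 73, 74, 82, 90, 98}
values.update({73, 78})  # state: {4, 7, 9, 73, 74, 78, 82, 90, 98}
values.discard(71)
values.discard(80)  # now {4, 7, 9, 73, 74, 78, 82, 90, 98}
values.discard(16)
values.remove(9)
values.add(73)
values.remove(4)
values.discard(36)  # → {7, 73, 74, 78, 82, 90, 98}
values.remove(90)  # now {7, 73, 74, 78, 82, 98}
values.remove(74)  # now {7, 73, 78, 82, 98}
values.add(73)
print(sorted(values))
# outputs [7, 73, 78, 82, 98]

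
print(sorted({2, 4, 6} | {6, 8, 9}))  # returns [2, 4, 6, 8, 9]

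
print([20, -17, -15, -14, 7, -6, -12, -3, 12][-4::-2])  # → [-6, -14, -17]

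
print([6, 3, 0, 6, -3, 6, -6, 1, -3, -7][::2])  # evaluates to [6, 0, -3, -6, -3]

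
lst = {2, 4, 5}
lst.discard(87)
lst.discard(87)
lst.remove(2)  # {4, 5}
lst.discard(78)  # {4, 5}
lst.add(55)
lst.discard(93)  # {4, 5, 55}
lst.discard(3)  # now {4, 5, 55}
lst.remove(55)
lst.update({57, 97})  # {4, 5, 57, 97}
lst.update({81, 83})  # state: {4, 5, 57, 81, 83, 97}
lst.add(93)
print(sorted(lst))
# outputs [4, 5, 57, 81, 83, 93, 97]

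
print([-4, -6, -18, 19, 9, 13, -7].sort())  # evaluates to None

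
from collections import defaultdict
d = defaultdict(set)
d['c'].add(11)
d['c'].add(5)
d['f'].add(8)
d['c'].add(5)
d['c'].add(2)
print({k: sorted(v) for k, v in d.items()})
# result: {'c': [2, 5, 11], 'f': [8]}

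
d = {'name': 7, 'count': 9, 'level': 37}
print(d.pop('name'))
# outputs 7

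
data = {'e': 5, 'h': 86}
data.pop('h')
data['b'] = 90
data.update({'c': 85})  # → {'e': 5, 'b': 90, 'c': 85}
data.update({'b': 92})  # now {'e': 5, 'b': 92, 'c': 85}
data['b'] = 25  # {'e': 5, 'b': 25, 'c': 85}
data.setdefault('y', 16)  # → 16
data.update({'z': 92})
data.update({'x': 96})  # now {'e': 5, 'b': 25, 'c': 85, 'y': 16, 'z': 92, 'x': 96}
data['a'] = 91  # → {'e': 5, 'b': 25, 'c': 85, 'y': 16, 'z': 92, 'x': 96, 'a': 91}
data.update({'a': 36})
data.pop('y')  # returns 16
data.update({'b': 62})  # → {'e': 5, 'b': 62, 'c': 85, 'z': 92, 'x': 96, 'a': 36}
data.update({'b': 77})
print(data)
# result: {'e': 5, 'b': 77, 'c': 85, 'z': 92, 'x': 96, 'a': 36}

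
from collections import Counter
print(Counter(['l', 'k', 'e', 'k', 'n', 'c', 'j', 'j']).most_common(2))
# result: [('k', 2), ('j', 2)]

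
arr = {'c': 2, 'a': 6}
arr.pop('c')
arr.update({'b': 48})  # {'a': 6, 'b': 48}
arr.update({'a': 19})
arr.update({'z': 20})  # {'a': 19, 'b': 48, 'z': 20}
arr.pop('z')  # 20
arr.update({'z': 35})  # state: {'a': 19, 'b': 48, 'z': 35}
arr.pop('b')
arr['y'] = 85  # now {'a': 19, 'z': 35, 'y': 85}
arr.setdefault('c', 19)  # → 19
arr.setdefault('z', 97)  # 35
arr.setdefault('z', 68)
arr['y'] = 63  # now {'a': 19, 'z': 35, 'y': 63, 'c': 19}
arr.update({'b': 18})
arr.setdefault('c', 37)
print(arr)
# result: {'a': 19, 'z': 35, 'y': 63, 'c': 19, 'b': 18}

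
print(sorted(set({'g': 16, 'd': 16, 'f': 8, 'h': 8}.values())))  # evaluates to [8, 16]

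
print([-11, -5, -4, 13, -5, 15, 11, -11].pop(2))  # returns -4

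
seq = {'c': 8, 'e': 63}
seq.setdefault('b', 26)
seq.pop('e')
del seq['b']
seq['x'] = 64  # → {'c': 8, 'x': 64}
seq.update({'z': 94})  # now {'c': 8, 'x': 64, 'z': 94}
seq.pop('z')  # 94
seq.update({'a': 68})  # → {'c': 8, 'x': 64, 'a': 68}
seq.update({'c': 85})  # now {'c': 85, 'x': 64, 'a': 68}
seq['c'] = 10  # {'c': 10, 'x': 64, 'a': 68}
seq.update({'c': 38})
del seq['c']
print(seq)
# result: {'x': 64, 'a': 68}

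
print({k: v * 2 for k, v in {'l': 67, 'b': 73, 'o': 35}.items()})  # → {'l': 134, 'b': 146, 'o': 70}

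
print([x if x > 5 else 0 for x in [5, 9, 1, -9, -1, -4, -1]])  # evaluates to [0, 9, 0, 0, 0, 0, 0]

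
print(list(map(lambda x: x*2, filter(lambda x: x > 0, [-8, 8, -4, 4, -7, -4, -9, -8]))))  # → [16, 8]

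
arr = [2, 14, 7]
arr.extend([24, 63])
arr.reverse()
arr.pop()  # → 2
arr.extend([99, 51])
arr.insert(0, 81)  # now [81, 63, 24, 7, 14, 99, 51]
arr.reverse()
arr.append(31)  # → [51, 99, 14, 7, 24, 63, 81, 31]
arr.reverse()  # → [31, 81, 63, 24, 7, 14, 99, 51]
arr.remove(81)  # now [31, 63, 24, 7, 14, 99, 51]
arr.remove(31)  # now [63, 24, 7, 14, 99, 51]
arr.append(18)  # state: [63, 24, 7, 14, 99, 51, 18]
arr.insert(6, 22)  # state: [63, 24, 7, 14, 99, 51, 22, 18]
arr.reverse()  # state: [18, 22, 51, 99, 14, 7, 24, 63]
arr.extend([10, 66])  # [18, 22, 51, 99, 14, 7, 24, 63, 10, 66]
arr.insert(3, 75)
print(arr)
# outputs [18, 22, 51, 75, 99, 14, 7, 24, 63, 10, 66]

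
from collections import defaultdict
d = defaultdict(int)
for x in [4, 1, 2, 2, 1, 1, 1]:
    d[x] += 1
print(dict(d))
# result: {4: 1, 1: 4, 2: 2}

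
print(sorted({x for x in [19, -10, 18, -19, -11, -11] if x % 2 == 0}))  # [-10, 18]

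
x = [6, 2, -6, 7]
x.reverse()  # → [7, -6, 2, 6]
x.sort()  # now [-6, 2, 6, 7]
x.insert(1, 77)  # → [-6, 77, 2, 6, 7]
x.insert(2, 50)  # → [-6, 77, 50, 2, 6, 7]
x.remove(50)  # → [-6, 77, 2, 6, 7]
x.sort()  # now [-6, 2, 6, 7, 77]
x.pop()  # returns 77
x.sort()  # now [-6, 2, 6, 7]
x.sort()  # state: [-6, 2, 6, 7]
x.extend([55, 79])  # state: [-6, 2, 6, 7, 55, 79]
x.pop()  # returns 79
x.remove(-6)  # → [2, 6, 7, 55]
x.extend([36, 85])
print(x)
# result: [2, 6, 7, 55, 36, 85]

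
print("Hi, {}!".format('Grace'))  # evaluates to Hi, Grace!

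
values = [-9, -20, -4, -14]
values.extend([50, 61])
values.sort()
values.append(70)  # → [-20, -14, -9, -4, 50, 61, 70]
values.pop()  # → 70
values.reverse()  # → [61, 50, -4, -9, -14, -20]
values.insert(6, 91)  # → [61, 50, -4, -9, -14, -20, 91]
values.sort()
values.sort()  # [-20, -14, -9, -4, 50, 61, 91]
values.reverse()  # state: [91, 61, 50, -4, -9, -14, -20]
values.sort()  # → [-20, -14, -9, -4, 50, 61, 91]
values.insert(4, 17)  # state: [-20, -14, -9, -4, 17, 50, 61, 91]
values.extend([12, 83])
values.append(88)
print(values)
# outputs [-20, -14, -9, -4, 17, 50, 61, 91, 12, 83, 88]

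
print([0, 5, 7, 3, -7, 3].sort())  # None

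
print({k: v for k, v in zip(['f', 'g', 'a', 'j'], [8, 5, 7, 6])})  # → {'f': 8, 'g': 5, 'a': 7, 'j': 6}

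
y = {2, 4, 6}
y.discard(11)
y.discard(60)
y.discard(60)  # {2, 4, 6}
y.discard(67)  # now {2, 4, 6}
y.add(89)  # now {2, 4, 6, 89}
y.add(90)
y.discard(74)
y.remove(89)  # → {2, 4, 6, 90}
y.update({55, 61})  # {2, 4, 6, 55, 61, 90}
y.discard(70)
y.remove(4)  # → {2, 6, 55, 61, 90}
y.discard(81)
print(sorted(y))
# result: [2, 6, 55, 61, 90]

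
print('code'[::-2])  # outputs eo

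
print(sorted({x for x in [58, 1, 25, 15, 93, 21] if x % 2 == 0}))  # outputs [58]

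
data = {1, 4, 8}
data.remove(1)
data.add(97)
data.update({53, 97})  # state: {4, 8, 53, 97}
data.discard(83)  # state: {4, 8, 53, 97}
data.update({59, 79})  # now {4, 8, 53, 59, 79, 97}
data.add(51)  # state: {4, 8, 51, 53, 59, 79, 97}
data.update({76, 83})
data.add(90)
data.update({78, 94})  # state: {4, 8, 51, 53, 59, 76, 78, 79, 83, 90, 94, 97}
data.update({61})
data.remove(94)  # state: {4, 8, 51, 53, 59, 61, 76, 78, 79, 83, 90, 97}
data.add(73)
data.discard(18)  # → {4, 8, 51, 53, 59, 61, 73, 76, 78, 79, 83, 90, 97}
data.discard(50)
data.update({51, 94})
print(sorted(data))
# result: [4, 8, 51, 53, 59, 61, 73, 76, 78, 79, 83, 90, 94, 97]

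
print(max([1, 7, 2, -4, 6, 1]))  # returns 7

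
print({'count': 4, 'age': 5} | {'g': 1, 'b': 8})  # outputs {'count': 4, 'age': 5, 'g': 1, 'b': 8}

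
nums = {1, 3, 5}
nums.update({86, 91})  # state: {1, 3, 5, 86, 91}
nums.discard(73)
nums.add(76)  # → {1, 3, 5, 76, 86, 91}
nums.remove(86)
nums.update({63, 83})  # {1, 3, 5, 63, 76, 83, 91}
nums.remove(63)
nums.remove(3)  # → {1, 5, 76, 83, 91}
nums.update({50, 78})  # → {1, 5, 50, 76, 78, 83, 91}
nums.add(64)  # {1, 5, 50, 64, 76, 78, 83, 91}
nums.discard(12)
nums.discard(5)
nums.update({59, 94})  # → {1, 50, 59, 64, 76, 78, 83, 91, 94}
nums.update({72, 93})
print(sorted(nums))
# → [1, 50, 59, 64, 72, 76, 78, 83, 91, 93, 94]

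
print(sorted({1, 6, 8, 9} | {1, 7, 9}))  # [1, 6, 7, 8, 9]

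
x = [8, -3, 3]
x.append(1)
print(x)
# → [8, -3, 3, 1]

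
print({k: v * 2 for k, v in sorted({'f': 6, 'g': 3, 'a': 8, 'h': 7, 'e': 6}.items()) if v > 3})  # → {'a': 16, 'e': 12, 'f': 12, 'h': 14}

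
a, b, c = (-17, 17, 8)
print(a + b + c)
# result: 8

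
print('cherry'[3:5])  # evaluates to rr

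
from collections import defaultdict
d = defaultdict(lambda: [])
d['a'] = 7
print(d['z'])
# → []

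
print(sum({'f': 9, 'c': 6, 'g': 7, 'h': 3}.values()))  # 25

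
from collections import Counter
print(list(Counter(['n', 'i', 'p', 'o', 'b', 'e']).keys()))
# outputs ['n', 'i', 'p', 'o', 'b', 'e']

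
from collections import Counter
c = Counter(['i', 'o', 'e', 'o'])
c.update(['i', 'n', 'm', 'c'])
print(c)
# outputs Counter({'i': 2, 'o': 2, 'e': 1, 'n': 1, 'm': 1, 'c': 1})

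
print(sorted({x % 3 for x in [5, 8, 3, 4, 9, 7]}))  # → [0, 1, 2]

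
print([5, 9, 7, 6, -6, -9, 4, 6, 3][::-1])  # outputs [3, 6, 4, -9, -6, 6, 7, 9, 5]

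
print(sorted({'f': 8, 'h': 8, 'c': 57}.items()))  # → [('c', 57), ('f', 8), ('h', 8)]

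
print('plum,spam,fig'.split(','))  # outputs ['plum', 'spam', 'fig']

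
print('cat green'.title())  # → Cat Green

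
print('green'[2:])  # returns een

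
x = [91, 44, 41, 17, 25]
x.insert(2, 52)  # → [91, 44, 52, 41, 17, 25]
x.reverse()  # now [25, 17, 41, 52, 44, 91]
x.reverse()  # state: [91, 44, 52, 41, 17, 25]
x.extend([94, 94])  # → [91, 44, 52, 41, 17, 25, 94, 94]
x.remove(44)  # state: [91, 52, 41, 17, 25, 94, 94]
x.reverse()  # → [94, 94, 25, 17, 41, 52, 91]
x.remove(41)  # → [94, 94, 25, 17, 52, 91]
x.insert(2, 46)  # [94, 94, 46, 25, 17, 52, 91]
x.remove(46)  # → [94, 94, 25, 17, 52, 91]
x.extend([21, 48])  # [94, 94, 25, 17, 52, 91, 21, 48]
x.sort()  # [17, 21, 25, 48, 52, 91, 94, 94]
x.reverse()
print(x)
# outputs [94, 94, 91, 52, 48, 25, 21, 17]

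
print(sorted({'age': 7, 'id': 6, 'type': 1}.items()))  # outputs [('age', 7), ('id', 6), ('type', 1)]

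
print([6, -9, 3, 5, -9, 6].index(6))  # 0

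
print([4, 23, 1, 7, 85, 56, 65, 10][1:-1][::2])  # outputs [23, 7, 56]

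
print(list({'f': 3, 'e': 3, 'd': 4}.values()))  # [3, 3, 4]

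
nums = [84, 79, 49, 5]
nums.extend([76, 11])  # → [84, 79, 49, 5, 76, 11]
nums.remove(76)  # [84, 79, 49, 5, 11]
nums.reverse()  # [11, 5, 49, 79, 84]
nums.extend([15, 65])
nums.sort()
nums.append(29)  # [5, 11, 15, 49, 65, 79, 84, 29]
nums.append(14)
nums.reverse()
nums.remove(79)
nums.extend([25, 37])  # [14, 29, 84, 65, 49, 15, 11, 5, 25, 37]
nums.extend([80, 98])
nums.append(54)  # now [14, 29, 84, 65, 49, 15, 11, 5, 25, 37, 80, 98, 54]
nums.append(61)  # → [14, 29, 84, 65, 49, 15, 11, 5, 25, 37, 80, 98, 54, 61]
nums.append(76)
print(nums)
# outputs [14, 29, 84, 65, 49, 15, 11, 5, 25, 37, 80, 98, 54, 61, 76]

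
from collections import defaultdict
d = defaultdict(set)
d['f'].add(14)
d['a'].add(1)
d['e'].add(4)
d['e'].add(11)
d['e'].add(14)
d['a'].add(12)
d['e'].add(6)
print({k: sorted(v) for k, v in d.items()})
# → {'f': [14], 'a': [1, 12], 'e': [4, 6, 11, 14]}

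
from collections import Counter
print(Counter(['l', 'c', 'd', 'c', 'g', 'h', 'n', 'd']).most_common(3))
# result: [('c', 2), ('d', 2), ('l', 1)]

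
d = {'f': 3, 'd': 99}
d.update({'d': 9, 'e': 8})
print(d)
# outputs {'f': 3, 'd': 9, 'e': 8}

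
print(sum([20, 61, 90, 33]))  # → 204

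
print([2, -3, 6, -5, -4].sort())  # None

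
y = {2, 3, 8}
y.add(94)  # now {2, 3, 8, 94}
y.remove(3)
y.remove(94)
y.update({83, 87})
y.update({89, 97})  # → {2, 8, 83, 87, 89, 97}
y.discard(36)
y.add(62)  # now {2, 8, 62, 83, 87, 89, 97}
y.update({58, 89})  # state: {2, 8, 58, 62, 83, 87, 89, 97}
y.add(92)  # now {2, 8, 58, 62, 83, 87, 89, 92, 97}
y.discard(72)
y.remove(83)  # {2, 8, 58, 62, 87, 89, 92, 97}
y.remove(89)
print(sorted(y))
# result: [2, 8, 58, 62, 87, 92, 97]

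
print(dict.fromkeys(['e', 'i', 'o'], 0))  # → {'e': 0, 'i': 0, 'o': 0}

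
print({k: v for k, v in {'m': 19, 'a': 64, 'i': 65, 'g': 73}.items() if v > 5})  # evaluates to {'m': 19, 'a': 64, 'i': 65, 'g': 73}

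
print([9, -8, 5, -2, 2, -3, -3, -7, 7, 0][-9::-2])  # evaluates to [-8]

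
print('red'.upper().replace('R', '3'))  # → 3ED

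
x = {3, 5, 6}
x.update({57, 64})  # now {3, 5, 6, 57, 64}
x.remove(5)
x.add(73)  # {3, 6, 57, 64, 73}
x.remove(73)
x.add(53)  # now {3, 6, 53, 57, 64}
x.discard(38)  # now {3, 6, 53, 57, 64}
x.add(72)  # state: {3, 6, 53, 57, 64, 72}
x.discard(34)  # {3, 6, 53, 57, 64, 72}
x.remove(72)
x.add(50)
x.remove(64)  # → {3, 6, 50, 53, 57}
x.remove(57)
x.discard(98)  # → {3, 6, 50, 53}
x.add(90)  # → {3, 6, 50, 53, 90}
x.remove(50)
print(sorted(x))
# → [3, 6, 53, 90]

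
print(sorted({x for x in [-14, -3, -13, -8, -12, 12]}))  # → [-14, -13, -12, -8, -3, 12]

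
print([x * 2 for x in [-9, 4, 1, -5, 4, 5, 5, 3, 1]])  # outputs [-18, 8, 2, -10, 8, 10, 10, 6, 2]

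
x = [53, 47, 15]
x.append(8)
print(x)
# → [53, 47, 15, 8]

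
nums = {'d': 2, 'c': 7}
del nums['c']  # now {'d': 2}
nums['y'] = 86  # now {'d': 2, 'y': 86}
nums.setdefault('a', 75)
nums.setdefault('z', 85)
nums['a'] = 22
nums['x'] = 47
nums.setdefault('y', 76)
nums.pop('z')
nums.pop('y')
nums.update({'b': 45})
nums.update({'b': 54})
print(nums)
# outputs {'d': 2, 'a': 22, 'x': 47, 'b': 54}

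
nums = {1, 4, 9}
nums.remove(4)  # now {1, 9}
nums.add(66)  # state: {1, 9, 66}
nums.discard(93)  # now {1, 9, 66}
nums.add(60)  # {1, 9, 60, 66}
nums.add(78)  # {1, 9, 60, 66, 78}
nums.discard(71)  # {1, 9, 60, 66, 78}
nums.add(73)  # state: {1, 9, 60, 66, 73, 78}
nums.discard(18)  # {1, 9, 60, 66, 73, 78}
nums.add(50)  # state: {1, 9, 50, 60, 66, 73, 78}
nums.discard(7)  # {1, 9, 50, 60, 66, 73, 78}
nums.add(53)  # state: {1, 9, 50, 53, 60, 66, 73, 78}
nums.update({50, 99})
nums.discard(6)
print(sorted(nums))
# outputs [1, 9, 50, 53, 60, 66, 73, 78, 99]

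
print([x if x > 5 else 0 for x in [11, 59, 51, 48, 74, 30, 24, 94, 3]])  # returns [11, 59, 51, 48, 74, 30, 24, 94, 0]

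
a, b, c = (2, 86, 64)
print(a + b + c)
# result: 152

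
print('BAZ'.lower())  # baz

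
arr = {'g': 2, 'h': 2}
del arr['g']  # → {'h': 2}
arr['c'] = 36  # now {'h': 2, 'c': 36}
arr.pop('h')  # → 2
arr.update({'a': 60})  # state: {'c': 36, 'a': 60}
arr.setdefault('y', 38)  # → 38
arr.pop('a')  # 60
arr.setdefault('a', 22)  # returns 22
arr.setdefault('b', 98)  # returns 98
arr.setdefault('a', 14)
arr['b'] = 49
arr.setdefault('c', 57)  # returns 36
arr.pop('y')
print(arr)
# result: {'c': 36, 'a': 22, 'b': 49}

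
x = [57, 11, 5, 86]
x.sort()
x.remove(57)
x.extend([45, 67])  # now [5, 11, 86, 45, 67]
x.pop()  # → 67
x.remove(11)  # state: [5, 86, 45]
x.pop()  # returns 45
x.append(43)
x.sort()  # [5, 43, 86]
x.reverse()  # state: [86, 43, 5]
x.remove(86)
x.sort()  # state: [5, 43]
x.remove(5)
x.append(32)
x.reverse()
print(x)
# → [32, 43]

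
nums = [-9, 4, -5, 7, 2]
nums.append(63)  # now [-9, 4, -5, 7, 2, 63]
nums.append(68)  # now [-9, 4, -5, 7, 2, 63, 68]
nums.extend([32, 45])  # [-9, 4, -5, 7, 2, 63, 68, 32, 45]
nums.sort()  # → [-9, -5, 2, 4, 7, 32, 45, 63, 68]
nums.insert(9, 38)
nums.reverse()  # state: [38, 68, 63, 45, 32, 7, 4, 2, -5, -9]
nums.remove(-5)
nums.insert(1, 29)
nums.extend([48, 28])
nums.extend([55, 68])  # [38, 29, 68, 63, 45, 32, 7, 4, 2, -9, 48, 28, 55, 68]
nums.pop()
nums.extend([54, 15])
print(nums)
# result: [38, 29, 68, 63, 45, 32, 7, 4, 2, -9, 48, 28, 55, 54, 15]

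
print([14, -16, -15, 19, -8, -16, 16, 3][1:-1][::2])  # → [-16, 19, -16]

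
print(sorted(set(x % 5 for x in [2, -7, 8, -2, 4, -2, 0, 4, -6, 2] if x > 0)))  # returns [2, 3, 4]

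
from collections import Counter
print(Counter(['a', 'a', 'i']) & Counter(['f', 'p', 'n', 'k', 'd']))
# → Counter()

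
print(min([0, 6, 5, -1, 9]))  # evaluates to -1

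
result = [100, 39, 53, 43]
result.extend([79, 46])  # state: [100, 39, 53, 43, 79, 46]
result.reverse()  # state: [46, 79, 43, 53, 39, 100]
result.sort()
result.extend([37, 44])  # [39, 43, 46, 53, 79, 100, 37, 44]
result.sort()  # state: [37, 39, 43, 44, 46, 53, 79, 100]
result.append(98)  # [37, 39, 43, 44, 46, 53, 79, 100, 98]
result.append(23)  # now [37, 39, 43, 44, 46, 53, 79, 100, 98, 23]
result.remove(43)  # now [37, 39, 44, 46, 53, 79, 100, 98, 23]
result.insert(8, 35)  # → [37, 39, 44, 46, 53, 79, 100, 98, 35, 23]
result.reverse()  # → [23, 35, 98, 100, 79, 53, 46, 44, 39, 37]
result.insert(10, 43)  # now [23, 35, 98, 100, 79, 53, 46, 44, 39, 37, 43]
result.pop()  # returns 43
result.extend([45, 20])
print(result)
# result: [23, 35, 98, 100, 79, 53, 46, 44, 39, 37, 45, 20]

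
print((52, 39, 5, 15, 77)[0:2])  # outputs (52, 39)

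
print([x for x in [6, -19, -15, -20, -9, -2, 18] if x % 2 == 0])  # [6, -20, -2, 18]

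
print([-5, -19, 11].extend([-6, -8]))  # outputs None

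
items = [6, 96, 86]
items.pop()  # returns 86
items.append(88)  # [6, 96, 88]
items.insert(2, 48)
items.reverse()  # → [88, 48, 96, 6]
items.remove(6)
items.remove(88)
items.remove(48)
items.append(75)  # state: [96, 75]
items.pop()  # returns 75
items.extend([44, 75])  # [96, 44, 75]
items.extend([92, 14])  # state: [96, 44, 75, 92, 14]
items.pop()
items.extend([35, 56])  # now [96, 44, 75, 92, 35, 56]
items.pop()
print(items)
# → [96, 44, 75, 92, 35]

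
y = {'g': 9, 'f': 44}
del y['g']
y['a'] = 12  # {'f': 44, 'a': 12}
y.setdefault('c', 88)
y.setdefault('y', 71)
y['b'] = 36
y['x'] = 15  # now {'f': 44, 'a': 12, 'c': 88, 'y': 71, 'b': 36, 'x': 15}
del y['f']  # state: {'a': 12, 'c': 88, 'y': 71, 'b': 36, 'x': 15}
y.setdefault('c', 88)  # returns 88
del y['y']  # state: {'a': 12, 'c': 88, 'b': 36, 'x': 15}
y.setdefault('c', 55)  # 88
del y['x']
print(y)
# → {'a': 12, 'c': 88, 'b': 36}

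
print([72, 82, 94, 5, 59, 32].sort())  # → None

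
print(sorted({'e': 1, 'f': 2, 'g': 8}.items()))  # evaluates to [('e', 1), ('f', 2), ('g', 8)]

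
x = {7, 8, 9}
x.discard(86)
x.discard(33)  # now {7, 8, 9}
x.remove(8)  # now {7, 9}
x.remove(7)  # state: {9}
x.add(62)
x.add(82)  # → {9, 62, 82}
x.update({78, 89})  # {9, 62, 78, 82, 89}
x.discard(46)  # {9, 62, 78, 82, 89}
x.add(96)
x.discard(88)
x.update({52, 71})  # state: {9, 52, 62, 71, 78, 82, 89, 96}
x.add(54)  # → {9, 52, 54, 62, 71, 78, 82, 89, 96}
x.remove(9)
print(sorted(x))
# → [52, 54, 62, 71, 78, 82, 89, 96]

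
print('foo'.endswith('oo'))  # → True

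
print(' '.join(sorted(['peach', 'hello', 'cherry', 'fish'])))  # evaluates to cherry fish hello peach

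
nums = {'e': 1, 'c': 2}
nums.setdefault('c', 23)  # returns 2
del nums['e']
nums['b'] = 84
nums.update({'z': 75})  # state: {'c': 2, 'b': 84, 'z': 75}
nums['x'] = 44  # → {'c': 2, 'b': 84, 'z': 75, 'x': 44}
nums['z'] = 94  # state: {'c': 2, 'b': 84, 'z': 94, 'x': 44}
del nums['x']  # {'c': 2, 'b': 84, 'z': 94}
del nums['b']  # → {'c': 2, 'z': 94}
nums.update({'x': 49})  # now {'c': 2, 'z': 94, 'x': 49}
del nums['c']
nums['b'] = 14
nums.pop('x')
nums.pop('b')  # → 14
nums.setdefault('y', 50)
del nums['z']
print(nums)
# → {'y': 50}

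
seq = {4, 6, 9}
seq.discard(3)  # {4, 6, 9}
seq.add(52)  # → {4, 6, 9, 52}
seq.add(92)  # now {4, 6, 9, 52, 92}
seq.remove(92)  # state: {4, 6, 9, 52}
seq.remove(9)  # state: {4, 6, 52}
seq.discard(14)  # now {4, 6, 52}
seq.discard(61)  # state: {4, 6, 52}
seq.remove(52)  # {4, 6}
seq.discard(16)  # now {4, 6}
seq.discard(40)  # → {4, 6}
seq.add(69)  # {4, 6, 69}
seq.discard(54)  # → {4, 6, 69}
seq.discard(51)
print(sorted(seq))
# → [4, 6, 69]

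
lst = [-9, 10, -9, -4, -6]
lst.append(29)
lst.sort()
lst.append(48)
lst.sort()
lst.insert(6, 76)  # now [-9, -9, -6, -4, 10, 29, 76, 48]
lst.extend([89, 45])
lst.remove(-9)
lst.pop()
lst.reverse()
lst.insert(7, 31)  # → [89, 48, 76, 29, 10, -4, -6, 31, -9]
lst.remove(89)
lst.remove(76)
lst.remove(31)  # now [48, 29, 10, -4, -6, -9]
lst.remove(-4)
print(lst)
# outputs [48, 29, 10, -6, -9]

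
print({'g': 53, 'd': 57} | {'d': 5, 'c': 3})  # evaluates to {'g': 53, 'd': 5, 'c': 3}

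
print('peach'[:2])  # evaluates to pe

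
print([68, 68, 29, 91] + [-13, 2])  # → [68, 68, 29, 91, -13, 2]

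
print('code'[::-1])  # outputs edoc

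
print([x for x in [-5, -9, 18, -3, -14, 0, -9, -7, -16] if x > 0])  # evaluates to [18]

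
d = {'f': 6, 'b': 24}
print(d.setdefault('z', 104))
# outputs 104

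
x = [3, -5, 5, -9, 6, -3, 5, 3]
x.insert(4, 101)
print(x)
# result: [3, -5, 5, -9, 101, 6, -3, 5, 3]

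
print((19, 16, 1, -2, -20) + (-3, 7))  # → (19, 16, 1, -2, -20, -3, 7)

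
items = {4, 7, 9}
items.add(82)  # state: {4, 7, 9, 82}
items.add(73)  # {4, 7, 9, 73, 82}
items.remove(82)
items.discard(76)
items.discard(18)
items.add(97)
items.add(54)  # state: {4, 7, 9, 54, 73, 97}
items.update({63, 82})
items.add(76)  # {4, 7, 9, 54, 63, 73, 76, 82, 97}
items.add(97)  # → {4, 7, 9, 54, 63, 73, 76, 82, 97}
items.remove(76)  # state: {4, 7, 9, 54, 63, 73, 82, 97}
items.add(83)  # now {4, 7, 9, 54, 63, 73, 82, 83, 97}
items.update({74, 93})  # {4, 7, 9, 54, 63, 73, 74, 82, 83, 93, 97}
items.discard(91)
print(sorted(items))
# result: [4, 7, 9, 54, 63, 73, 74, 82, 83, 93, 97]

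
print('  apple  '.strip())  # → apple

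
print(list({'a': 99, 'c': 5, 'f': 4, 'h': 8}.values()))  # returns [99, 5, 4, 8]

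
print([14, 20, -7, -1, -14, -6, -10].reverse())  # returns None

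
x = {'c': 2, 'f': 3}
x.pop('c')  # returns 2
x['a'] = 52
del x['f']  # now {'a': 52}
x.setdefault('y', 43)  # 43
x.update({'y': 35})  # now {'a': 52, 'y': 35}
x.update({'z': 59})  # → {'a': 52, 'y': 35, 'z': 59}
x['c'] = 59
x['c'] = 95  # {'a': 52, 'y': 35, 'z': 59, 'c': 95}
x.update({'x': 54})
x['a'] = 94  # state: {'a': 94, 'y': 35, 'z': 59, 'c': 95, 'x': 54}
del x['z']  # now {'a': 94, 'y': 35, 'c': 95, 'x': 54}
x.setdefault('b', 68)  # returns 68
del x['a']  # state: {'y': 35, 'c': 95, 'x': 54, 'b': 68}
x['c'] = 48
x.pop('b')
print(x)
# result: {'y': 35, 'c': 48, 'x': 54}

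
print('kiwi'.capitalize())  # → Kiwi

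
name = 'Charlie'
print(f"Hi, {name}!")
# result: Hi, Charlie!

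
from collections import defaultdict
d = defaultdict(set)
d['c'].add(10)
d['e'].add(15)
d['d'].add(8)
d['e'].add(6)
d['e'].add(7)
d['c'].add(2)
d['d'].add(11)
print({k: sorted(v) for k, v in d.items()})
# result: {'c': [2, 10], 'e': [6, 7, 15], 'd': [8, 11]}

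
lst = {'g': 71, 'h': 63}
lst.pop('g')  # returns 71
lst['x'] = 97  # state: {'h': 63, 'x': 97}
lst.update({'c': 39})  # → {'h': 63, 'x': 97, 'c': 39}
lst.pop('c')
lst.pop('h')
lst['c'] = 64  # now {'x': 97, 'c': 64}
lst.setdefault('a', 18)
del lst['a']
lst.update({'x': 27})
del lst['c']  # {'x': 27}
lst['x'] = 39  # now {'x': 39}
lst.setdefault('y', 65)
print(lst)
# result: {'x': 39, 'y': 65}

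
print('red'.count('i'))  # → 0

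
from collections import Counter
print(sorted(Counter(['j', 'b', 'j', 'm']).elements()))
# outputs ['b', 'j', 'j', 'm']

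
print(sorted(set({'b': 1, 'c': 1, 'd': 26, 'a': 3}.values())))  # [1, 3, 26]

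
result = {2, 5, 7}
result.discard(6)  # {2, 5, 7}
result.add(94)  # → {2, 5, 7, 94}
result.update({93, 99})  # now {2, 5, 7, 93, 94, 99}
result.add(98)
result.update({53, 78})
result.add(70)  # {2, 5, 7, 53, 70, 78, 93, 94, 98, 99}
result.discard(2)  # {5, 7, 53, 70, 78, 93, 94, 98, 99}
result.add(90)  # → {5, 7, 53, 70, 78, 90, 93, 94, 98, 99}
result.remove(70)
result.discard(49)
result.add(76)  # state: {5, 7, 53, 76, 78, 90, 93, 94, 98, 99}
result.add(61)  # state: {5, 7, 53, 61, 76, 78, 90, 93, 94, 98, 99}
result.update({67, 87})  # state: {5, 7, 53, 61, 67, 76, 78, 87, 90, 93, 94, 98, 99}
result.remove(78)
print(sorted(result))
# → [5, 7, 53, 61, 67, 76, 87, 90, 93, 94, 98, 99]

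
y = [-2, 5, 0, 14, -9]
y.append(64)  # [-2, 5, 0, 14, -9, 64]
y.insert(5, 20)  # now [-2, 5, 0, 14, -9, 20, 64]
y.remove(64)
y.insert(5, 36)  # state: [-2, 5, 0, 14, -9, 36, 20]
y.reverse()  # [20, 36, -9, 14, 0, 5, -2]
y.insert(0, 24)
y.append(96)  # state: [24, 20, 36, -9, 14, 0, 5, -2, 96]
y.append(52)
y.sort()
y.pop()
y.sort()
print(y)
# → [-9, -2, 0, 5, 14, 20, 24, 36, 52]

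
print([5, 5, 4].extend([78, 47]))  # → None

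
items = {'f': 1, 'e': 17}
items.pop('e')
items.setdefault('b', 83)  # 83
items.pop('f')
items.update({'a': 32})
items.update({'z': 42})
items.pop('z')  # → 42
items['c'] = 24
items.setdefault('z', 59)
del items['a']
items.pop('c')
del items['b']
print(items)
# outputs {'z': 59}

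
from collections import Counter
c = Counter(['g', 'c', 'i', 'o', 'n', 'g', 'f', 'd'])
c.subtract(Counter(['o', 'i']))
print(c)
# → Counter({'g': 2, 'c': 1, 'n': 1, 'f': 1, 'd': 1, 'i': 0, 'o': 0})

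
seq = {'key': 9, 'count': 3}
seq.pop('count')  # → 3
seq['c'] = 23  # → {'key': 9, 'c': 23}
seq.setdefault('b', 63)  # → 63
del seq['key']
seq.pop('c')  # 23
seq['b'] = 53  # {'b': 53}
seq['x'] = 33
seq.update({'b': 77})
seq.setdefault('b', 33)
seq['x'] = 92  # {'b': 77, 'x': 92}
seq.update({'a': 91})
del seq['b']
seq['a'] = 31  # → {'x': 92, 'a': 31}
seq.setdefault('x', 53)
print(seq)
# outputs {'x': 92, 'a': 31}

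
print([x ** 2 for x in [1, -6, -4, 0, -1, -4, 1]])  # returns [1, 36, 16, 0, 1, 16, 1]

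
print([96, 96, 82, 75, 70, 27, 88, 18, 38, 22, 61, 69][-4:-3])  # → [38]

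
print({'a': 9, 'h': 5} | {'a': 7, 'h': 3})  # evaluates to {'a': 7, 'h': 3}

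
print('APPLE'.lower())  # apple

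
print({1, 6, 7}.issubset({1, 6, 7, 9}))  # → True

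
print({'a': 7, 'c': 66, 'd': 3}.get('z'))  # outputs None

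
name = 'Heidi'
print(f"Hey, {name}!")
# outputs Hey, Heidi!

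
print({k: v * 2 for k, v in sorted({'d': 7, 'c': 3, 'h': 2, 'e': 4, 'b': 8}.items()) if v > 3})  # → {'b': 16, 'd': 14, 'e': 8}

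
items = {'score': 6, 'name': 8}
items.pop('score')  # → 6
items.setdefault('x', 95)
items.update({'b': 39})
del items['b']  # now {'name': 8, 'x': 95}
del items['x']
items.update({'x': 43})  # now {'name': 8, 'x': 43}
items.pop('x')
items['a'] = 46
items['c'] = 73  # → {'name': 8, 'a': 46, 'c': 73}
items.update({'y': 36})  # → {'name': 8, 'a': 46, 'c': 73, 'y': 36}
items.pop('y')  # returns 36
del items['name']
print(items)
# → {'a': 46, 'c': 73}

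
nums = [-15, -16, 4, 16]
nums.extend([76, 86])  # [-15, -16, 4, 16, 76, 86]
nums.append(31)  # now [-15, -16, 4, 16, 76, 86, 31]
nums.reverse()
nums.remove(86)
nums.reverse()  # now [-15, -16, 4, 16, 76, 31]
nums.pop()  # 31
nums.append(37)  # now [-15, -16, 4, 16, 76, 37]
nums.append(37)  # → [-15, -16, 4, 16, 76, 37, 37]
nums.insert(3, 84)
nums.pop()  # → 37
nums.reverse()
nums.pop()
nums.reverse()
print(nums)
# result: [-16, 4, 84, 16, 76, 37]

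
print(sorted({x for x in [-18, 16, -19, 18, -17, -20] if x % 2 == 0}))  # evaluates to [-20, -18, 16, 18]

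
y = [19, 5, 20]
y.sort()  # [5, 19, 20]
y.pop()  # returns 20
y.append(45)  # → [5, 19, 45]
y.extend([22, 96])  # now [5, 19, 45, 22, 96]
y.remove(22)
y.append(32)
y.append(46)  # [5, 19, 45, 96, 32, 46]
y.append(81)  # [5, 19, 45, 96, 32, 46, 81]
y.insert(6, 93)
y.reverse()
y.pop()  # 5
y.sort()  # [19, 32, 45, 46, 81, 93, 96]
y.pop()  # 96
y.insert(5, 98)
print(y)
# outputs [19, 32, 45, 46, 81, 98, 93]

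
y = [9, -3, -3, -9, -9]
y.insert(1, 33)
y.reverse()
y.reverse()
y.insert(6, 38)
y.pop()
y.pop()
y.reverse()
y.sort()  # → [-9, -3, -3, 9, 33]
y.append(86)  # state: [-9, -3, -3, 9, 33, 86]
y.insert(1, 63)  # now [-9, 63, -3, -3, 9, 33, 86]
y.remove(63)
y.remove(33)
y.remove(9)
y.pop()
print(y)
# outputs [-9, -3, -3]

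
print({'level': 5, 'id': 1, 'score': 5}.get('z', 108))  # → 108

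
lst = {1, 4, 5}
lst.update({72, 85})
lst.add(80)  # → {1, 4, 5, 72, 80, 85}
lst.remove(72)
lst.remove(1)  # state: {4, 5, 80, 85}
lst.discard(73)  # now {4, 5, 80, 85}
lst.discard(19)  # {4, 5, 80, 85}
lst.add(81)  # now {4, 5, 80, 81, 85}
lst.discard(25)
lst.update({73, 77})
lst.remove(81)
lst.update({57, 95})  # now {4, 5, 57, 73, 77, 80, 85, 95}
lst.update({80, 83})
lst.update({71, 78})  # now {4, 5, 57, 71, 73, 77, 78, 80, 83, 85, 95}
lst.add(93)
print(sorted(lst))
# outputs [4, 5, 57, 71, 73, 77, 78, 80, 83, 85, 93, 95]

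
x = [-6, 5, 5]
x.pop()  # 5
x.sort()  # [-6, 5]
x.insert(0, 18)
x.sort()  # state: [-6, 5, 18]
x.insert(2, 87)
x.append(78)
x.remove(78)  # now [-6, 5, 87, 18]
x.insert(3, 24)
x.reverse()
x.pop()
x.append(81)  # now [18, 24, 87, 5, 81]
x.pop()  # 81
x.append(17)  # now [18, 24, 87, 5, 17]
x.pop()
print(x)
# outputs [18, 24, 87, 5]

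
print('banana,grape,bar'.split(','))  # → ['banana', 'grape', 'bar']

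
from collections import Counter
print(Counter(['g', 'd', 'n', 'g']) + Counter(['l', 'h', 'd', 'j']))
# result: Counter({'g': 2, 'd': 2, 'n': 1, 'l': 1, 'h': 1, 'j': 1})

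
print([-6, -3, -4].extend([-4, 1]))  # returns None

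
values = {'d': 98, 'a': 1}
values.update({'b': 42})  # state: {'d': 98, 'a': 1, 'b': 42}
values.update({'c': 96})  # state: {'d': 98, 'a': 1, 'b': 42, 'c': 96}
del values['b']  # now {'d': 98, 'a': 1, 'c': 96}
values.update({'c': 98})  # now {'d': 98, 'a': 1, 'c': 98}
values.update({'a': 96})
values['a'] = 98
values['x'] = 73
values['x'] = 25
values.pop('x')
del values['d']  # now {'a': 98, 'c': 98}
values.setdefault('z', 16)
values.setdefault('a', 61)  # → 98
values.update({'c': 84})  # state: {'a': 98, 'c': 84, 'z': 16}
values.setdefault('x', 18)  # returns 18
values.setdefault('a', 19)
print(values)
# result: {'a': 98, 'c': 84, 'z': 16, 'x': 18}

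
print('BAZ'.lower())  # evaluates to baz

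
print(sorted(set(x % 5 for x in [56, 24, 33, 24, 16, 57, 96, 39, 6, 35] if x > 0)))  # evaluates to [0, 1, 2, 3, 4]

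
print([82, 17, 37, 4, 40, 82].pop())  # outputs 82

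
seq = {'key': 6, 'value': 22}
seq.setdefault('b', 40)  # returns 40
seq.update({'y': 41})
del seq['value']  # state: {'key': 6, 'b': 40, 'y': 41}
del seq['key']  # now {'b': 40, 'y': 41}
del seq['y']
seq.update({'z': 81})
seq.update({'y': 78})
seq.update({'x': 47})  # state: {'b': 40, 'z': 81, 'y': 78, 'x': 47}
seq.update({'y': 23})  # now {'b': 40, 'z': 81, 'y': 23, 'x': 47}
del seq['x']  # {'b': 40, 'z': 81, 'y': 23}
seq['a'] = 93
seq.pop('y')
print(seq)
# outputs {'b': 40, 'z': 81, 'a': 93}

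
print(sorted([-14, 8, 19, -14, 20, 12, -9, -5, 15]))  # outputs [-14, -14, -9, -5, 8, 12, 15, 19, 20]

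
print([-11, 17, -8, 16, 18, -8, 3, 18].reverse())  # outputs None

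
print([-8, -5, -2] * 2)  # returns [-8, -5, -2, -8, -5, -2]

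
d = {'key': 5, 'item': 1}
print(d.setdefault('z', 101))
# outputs 101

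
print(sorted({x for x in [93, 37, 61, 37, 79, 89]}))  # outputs [37, 61, 79, 89, 93]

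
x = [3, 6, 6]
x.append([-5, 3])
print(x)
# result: [3, 6, 6, [-5, 3]]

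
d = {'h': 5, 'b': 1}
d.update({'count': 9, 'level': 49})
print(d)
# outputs {'h': 5, 'b': 1, 'count': 9, 'level': 49}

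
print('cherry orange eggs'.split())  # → ['cherry', 'orange', 'eggs']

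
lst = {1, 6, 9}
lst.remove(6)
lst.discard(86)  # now {1, 9}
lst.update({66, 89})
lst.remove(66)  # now {1, 9, 89}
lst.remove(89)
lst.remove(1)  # {9}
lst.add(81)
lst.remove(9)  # {81}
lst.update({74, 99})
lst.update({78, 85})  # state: {74, 78, 81, 85, 99}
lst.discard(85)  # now {74, 78, 81, 99}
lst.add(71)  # {71, 74, 78, 81, 99}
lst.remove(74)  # {71, 78, 81, 99}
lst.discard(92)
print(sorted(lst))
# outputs [71, 78, 81, 99]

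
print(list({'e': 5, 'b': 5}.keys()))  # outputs ['e', 'b']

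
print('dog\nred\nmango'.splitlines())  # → ['dog', 'red', 'mango']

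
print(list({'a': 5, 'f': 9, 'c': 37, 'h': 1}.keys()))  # ['a', 'f', 'c', 'h']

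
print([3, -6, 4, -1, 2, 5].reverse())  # None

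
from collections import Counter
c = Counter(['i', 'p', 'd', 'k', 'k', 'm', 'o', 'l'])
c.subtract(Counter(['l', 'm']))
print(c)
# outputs Counter({'k': 2, 'i': 1, 'p': 1, 'd': 1, 'o': 1, 'm': 0, 'l': 0})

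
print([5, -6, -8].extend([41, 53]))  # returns None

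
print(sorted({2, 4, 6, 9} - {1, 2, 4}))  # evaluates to [6, 9]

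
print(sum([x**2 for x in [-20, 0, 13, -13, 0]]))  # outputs 738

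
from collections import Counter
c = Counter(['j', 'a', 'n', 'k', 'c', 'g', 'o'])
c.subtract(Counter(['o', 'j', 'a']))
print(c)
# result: Counter({'n': 1, 'k': 1, 'c': 1, 'g': 1, 'j': 0, 'a': 0, 'o': 0})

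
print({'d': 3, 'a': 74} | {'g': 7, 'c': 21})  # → {'d': 3, 'a': 74, 'g': 7, 'c': 21}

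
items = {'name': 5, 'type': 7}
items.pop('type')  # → 7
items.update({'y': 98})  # {'name': 5, 'y': 98}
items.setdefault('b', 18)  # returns 18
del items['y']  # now {'name': 5, 'b': 18}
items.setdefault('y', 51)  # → 51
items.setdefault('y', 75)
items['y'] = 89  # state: {'name': 5, 'b': 18, 'y': 89}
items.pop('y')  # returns 89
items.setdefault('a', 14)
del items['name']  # {'b': 18, 'a': 14}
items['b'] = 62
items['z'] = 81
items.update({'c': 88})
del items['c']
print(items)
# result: {'b': 62, 'a': 14, 'z': 81}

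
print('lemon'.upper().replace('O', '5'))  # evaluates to LEM5N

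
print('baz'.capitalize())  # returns Baz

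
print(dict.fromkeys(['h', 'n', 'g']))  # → {'h': None, 'n': None, 'g': None}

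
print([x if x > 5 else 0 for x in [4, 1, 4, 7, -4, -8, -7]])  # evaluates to [0, 0, 0, 7, 0, 0, 0]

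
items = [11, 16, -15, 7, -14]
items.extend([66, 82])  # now [11, 16, -15, 7, -14, 66, 82]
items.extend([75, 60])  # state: [11, 16, -15, 7, -14, 66, 82, 75, 60]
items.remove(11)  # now [16, -15, 7, -14, 66, 82, 75, 60]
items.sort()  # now [-15, -14, 7, 16, 60, 66, 75, 82]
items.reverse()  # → [82, 75, 66, 60, 16, 7, -14, -15]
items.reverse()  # [-15, -14, 7, 16, 60, 66, 75, 82]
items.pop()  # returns 82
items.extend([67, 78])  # [-15, -14, 7, 16, 60, 66, 75, 67, 78]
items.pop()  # 78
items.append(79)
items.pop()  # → 79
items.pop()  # 67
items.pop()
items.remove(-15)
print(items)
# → [-14, 7, 16, 60, 66]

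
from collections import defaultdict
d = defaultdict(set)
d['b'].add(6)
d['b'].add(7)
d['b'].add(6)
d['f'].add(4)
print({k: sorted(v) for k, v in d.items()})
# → {'b': [6, 7], 'f': [4]}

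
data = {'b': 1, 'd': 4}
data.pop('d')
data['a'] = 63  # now {'b': 1, 'a': 63}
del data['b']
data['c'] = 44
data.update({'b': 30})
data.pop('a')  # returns 63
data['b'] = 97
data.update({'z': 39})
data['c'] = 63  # {'c': 63, 'b': 97, 'z': 39}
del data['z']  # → {'c': 63, 'b': 97}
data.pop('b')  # 97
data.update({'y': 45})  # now {'c': 63, 'y': 45}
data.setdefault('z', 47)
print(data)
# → {'c': 63, 'y': 45, 'z': 47}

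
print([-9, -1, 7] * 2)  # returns [-9, -1, 7, -9, -1, 7]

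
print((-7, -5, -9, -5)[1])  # -5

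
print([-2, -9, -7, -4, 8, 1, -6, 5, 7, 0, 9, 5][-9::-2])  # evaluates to [-4, -9]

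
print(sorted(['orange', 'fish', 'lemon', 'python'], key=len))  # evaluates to ['fish', 'lemon', 'orange', 'python']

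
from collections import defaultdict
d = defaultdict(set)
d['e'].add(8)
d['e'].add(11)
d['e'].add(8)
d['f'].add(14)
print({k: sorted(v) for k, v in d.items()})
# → {'e': [8, 11], 'f': [14]}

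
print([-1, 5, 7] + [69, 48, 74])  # [-1, 5, 7, 69, 48, 74]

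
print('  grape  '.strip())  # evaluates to grape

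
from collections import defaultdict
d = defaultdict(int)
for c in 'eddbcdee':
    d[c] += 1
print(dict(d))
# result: {'e': 3, 'd': 3, 'b': 1, 'c': 1}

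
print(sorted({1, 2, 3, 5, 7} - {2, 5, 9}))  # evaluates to [1, 3, 7]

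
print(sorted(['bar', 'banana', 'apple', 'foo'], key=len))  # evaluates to ['bar', 'foo', 'apple', 'banana']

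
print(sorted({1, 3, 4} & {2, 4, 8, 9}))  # [4]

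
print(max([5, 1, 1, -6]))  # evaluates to 5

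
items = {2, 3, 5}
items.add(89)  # {2, 3, 5, 89}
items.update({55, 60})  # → {2, 3, 5, 55, 60, 89}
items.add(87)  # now {2, 3, 5, 55, 60, 87, 89}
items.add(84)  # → {2, 3, 5, 55, 60, 84, 87, 89}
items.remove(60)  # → {2, 3, 5, 55, 84, 87, 89}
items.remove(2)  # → {3, 5, 55, 84, 87, 89}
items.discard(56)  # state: {3, 5, 55, 84, 87, 89}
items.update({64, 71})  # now {3, 5, 55, 64, 71, 84, 87, 89}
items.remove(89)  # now {3, 5, 55, 64, 71, 84, 87}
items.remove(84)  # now {3, 5, 55, 64, 71, 87}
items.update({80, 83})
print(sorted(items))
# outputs [3, 5, 55, 64, 71, 80, 83, 87]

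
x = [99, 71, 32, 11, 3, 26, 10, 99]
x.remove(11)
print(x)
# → [99, 71, 32, 3, 26, 10, 99]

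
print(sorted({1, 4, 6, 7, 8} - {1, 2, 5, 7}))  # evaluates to [4, 6, 8]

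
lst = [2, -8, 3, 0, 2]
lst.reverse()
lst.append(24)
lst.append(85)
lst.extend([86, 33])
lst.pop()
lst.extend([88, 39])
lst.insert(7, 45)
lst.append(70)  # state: [2, 0, 3, -8, 2, 24, 85, 45, 86, 88, 39, 70]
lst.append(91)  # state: [2, 0, 3, -8, 2, 24, 85, 45, 86, 88, 39, 70, 91]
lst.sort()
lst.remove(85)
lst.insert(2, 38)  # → [-8, 0, 38, 2, 2, 3, 24, 39, 45, 70, 86, 88, 91]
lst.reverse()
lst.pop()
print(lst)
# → [91, 88, 86, 70, 45, 39, 24, 3, 2, 2, 38, 0]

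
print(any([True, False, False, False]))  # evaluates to True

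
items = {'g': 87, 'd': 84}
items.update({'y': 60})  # {'g': 87, 'd': 84, 'y': 60}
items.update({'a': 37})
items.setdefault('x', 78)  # 78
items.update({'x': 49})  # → {'g': 87, 'd': 84, 'y': 60, 'a': 37, 'x': 49}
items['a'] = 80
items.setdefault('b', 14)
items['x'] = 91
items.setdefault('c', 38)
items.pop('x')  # 91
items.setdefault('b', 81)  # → 14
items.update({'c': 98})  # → {'g': 87, 'd': 84, 'y': 60, 'a': 80, 'b': 14, 'c': 98}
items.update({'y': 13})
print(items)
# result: {'g': 87, 'd': 84, 'y': 13, 'a': 80, 'b': 14, 'c': 98}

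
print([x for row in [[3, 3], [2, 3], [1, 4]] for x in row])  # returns [3, 3, 2, 3, 1, 4]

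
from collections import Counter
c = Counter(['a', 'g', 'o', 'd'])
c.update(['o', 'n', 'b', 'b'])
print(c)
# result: Counter({'o': 2, 'b': 2, 'a': 1, 'g': 1, 'd': 1, 'n': 1})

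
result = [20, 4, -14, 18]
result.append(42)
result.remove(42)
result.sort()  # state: [-14, 4, 18, 20]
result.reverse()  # [20, 18, 4, -14]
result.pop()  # -14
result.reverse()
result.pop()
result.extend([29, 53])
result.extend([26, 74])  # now [4, 18, 29, 53, 26, 74]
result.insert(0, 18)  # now [18, 4, 18, 29, 53, 26, 74]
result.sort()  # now [4, 18, 18, 26, 29, 53, 74]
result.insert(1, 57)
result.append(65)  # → [4, 57, 18, 18, 26, 29, 53, 74, 65]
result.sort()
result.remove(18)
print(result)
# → [4, 18, 26, 29, 53, 57, 65, 74]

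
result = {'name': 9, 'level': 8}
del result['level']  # {'name': 9}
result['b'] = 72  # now {'name': 9, 'b': 72}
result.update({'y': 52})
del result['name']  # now {'b': 72, 'y': 52}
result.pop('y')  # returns 52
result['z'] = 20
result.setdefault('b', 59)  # 72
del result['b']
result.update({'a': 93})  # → {'z': 20, 'a': 93}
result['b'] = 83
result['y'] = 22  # {'z': 20, 'a': 93, 'b': 83, 'y': 22}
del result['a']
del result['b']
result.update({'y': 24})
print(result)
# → {'z': 20, 'y': 24}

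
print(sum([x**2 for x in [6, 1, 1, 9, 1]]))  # 120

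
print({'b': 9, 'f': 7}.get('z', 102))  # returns 102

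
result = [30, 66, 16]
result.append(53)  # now [30, 66, 16, 53]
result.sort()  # [16, 30, 53, 66]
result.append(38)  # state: [16, 30, 53, 66, 38]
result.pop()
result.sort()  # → [16, 30, 53, 66]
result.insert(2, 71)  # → [16, 30, 71, 53, 66]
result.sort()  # [16, 30, 53, 66, 71]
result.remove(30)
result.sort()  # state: [16, 53, 66, 71]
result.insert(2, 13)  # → [16, 53, 13, 66, 71]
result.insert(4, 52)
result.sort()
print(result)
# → [13, 16, 52, 53, 66, 71]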